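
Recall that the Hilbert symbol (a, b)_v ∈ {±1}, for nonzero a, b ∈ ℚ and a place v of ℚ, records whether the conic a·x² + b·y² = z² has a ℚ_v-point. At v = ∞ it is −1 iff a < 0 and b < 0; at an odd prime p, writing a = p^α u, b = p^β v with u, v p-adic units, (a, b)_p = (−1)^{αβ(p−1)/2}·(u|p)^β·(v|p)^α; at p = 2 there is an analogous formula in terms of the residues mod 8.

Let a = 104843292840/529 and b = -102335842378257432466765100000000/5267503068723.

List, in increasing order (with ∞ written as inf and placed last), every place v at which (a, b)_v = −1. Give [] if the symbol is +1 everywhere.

Mod squares: a ≡ 124410, b ≡ -211497. Check v ∈ {∞, 2, 3, 5, 7, 11, 13, 17, 19, 23, 29, 41}.
v=13: a=13^1·(≡7), b=13^3·(≡2) mod 13; (7|13)=-1, (2|13)=-1; (−1)^{1·3·6}·(-1)^3·(-1)^1 = +1.
v=41: a=41^0·(≡1), b=41^-2·(≡19) mod 41; (1|41)=+1, (19|41)=-1; (−1)^{0·-2·20}·(+1)^-2·(-1)^0 = +1.
v=29: a=29^1·(≡17), b=29^3·(≡12) mod 29; (17|29)=-1, (12|29)=-1; (−1)^{1·3·14}·(-1)^3·(-1)^1 = +1.
v=3: a=3^7·(≡1), b=3^-11·(≡1) mod 3; (1|3)=+1, (1|3)=+1; (−1)^{7·-11·1}·(+1)^-11·(+1)^7 = -1.
v=5: a=5^1·(≡2), b=5^8·(≡3) mod 5; (2|5)=-1, (3|5)=-1; (−1)^{1·8·2}·(-1)^8·(-1)^1 = -1.
v=19: a=19^0·(≡5), b=19^-2·(≡1) mod 19; (5|19)=+1, (1|19)=+1; (−1)^{0·-2·9}·(+1)^-2·(+1)^0 = +1.
v=11: a=11^1·(≡6), b=11^5·(≡9) mod 11; (6|11)=-1, (9|11)=+1; (−1)^{1·5·5}·(-1)^5·(+1)^1 = +1.
v=2: v_2(a)=3, v_2(b)=8; units ≡ 5, 7 (mod 8); ε·ε+αω+βω = 0·1+3·0+8·1 ≡ 0  ⇒  (a,b)_2 = +1.
v=∞: 124410 > 0 and -211497 < 0  ⇒  (a,b)_∞ = +1.
v=23: a=23^-2·(≡12), b=23^0·(≡19) mod 23; (12|23)=+1, (19|23)=-1; (−1)^{-2·0·11}·(+1)^0·(-1)^-2 = +1.
v=7: a=7^0·(≡5), b=7^-2·(≡4) mod 7; (5|7)=-1, (4|7)=+1; (−1)^{0·-2·3}·(-1)^-2·(+1)^0 = +1.
v=17: a=17^2·(≡1), b=17^9·(≡10) mod 17; (1|17)=+1, (10|17)=-1; (−1)^{2·9·8}·(+1)^9·(-1)^2 = +1.
|Ram(124410, -211497)| = 2, even; anisotropic at {3, 5}.

[3, 5]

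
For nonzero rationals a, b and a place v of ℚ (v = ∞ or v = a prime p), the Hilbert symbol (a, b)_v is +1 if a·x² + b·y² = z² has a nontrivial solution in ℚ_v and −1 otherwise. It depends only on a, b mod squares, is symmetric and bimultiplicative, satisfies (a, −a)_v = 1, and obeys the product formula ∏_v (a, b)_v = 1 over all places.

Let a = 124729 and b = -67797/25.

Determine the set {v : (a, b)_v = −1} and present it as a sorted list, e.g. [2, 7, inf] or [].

[11, 23]

(a, b) ≡ (124729, -93) mod (ℚ^×)²; places V = {2, 3, 5, 11, 17, 23, 29, 31, ∞}.
(a,b)_2: α=0, β=0; u≡1, v≡3 (mod 8); ε(u)ε(v)=0·1, αω(v)=0·1, βω(u)=0·0; sum ≡ 0  ⇒  +1.
(a,b)_11: α=1, u≡9; β=0, v≡6 (mod 11); (9|11)=+1, (6|11)=-1; sign (−1)^0·+1^0·-1^1 = -1.
(a,b)_5: α=0, u≡4; β=-2, v≡3 (mod 5); (4|5)=+1, (3|5)=-1; sign (−1)^0·+1^-2·-1^0 = +1.
(a,b)_23: α=1, u≡18; β=0, v≡15 (mod 23); (18|23)=+1, (15|23)=-1; sign (−1)^0·+1^0·-1^1 = -1.
(a,b)_∞: sgn(124729)=+, sgn(-93)=−, so +1.
(a,b)_31: α=0, u≡16; β=1, v≡8 (mod 31); (16|31)=+1, (8|31)=+1; sign (−1)^0·+1^1·+1^0 = +1.
(a,b)_29: α=1, u≡9; β=0, v≡6 (mod 29); (9|29)=+1, (6|29)=+1; sign (−1)^0·+1^0·+1^1 = +1.
(a,b)_3: α=0, u≡1; β=7, v≡2 (mod 3); (1|3)=+1, (2|3)=-1; sign (−1)^0·+1^7·-1^0 = +1.
(a,b)_17: α=1, u≡10; β=0, v≡2 (mod 17); (10|17)=-1, (2|17)=+1; sign (−1)^0·-1^0·+1^1 = +1.
Ram(124729, -93) = {11, 23}; no ℚ_11-point on the conic.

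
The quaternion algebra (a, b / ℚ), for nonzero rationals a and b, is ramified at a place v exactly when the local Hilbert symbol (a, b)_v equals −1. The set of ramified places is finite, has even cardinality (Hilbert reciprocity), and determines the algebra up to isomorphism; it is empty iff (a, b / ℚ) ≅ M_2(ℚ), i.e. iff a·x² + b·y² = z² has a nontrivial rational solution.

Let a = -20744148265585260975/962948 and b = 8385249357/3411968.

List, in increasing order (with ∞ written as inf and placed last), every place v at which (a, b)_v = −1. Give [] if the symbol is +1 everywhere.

(a, b) ≡ (-77367, 3326781) mod (ℚ^×)²; places V = {2, 3, 5, 7, 17, 23, 37, 41, 43, ∞}.
(a,b)_2: α=-2, β=-12; u≡1, v≡5 (mod 8); ε(u)ε(v)=0·0, αω(v)=-2·1, βω(u)=-12·0; sum ≡ 0  ⇒  +1.
(a,b)_3: α=5, u≡2; β=5, v≡1 (mod 3); (2|3)=-1, (1|3)=+1; sign (−1)^1·-1^5·+1^5 = +1.
(a,b)_23: α=2, u≡17; β=2, v≡20 (mod 23); (17|23)=-1, (20|23)=-1; sign (−1)^0·-1^2·-1^2 = +1.
(a,b)_5: α=2, u≡2; β=0, v≡4 (mod 5); (2|5)=-1, (4|5)=+1; sign (−1)^0·-1^0·+1^2 = +1.
(a,b)_43: α=2, u≡7; β=1, v≡17 (mod 43); (7|43)=-1, (17|43)=+1; sign (−1)^0·-1^1·+1^2 = -1.
(a,b)_7: α=-2, u≡1; β=-2, v≡3 (mod 7); (1|7)=+1, (3|7)=-1; sign (−1)^0·+1^-2·-1^-2 = +1.
(a,b)_∞: sgn(-77367)=−, sgn(3326781)=+, so +1.
(a,b)_41: α=3, u≡32; β=1, v≡5 (mod 41); (32|41)=+1, (5|41)=+1; sign (−1)^0·+1^1·+1^3 = +1.
(a,b)_37: α=3, u≡18; β=1, v≡28 (mod 37); (18|37)=-1, (28|37)=+1; sign (−1)^0·-1^1·+1^3 = -1.
(a,b)_17: α=-3, u≡7; β=-1, v≡10 (mod 17); (7|17)=-1, (10|17)=-1; sign (−1)^0·-1^-1·-1^-3 = +1.
Ram(-77367, 3326781) = {37, 43}; no ℚ_37-point on the conic.

[37, 43]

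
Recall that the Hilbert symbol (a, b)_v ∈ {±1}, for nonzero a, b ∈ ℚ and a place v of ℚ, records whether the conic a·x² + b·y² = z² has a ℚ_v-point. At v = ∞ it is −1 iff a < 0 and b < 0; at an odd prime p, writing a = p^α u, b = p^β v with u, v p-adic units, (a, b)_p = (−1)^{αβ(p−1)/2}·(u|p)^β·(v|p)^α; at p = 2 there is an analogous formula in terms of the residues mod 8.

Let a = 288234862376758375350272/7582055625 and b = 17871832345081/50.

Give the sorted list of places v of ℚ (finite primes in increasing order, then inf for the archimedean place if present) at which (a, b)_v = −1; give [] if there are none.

[2, 11]

Mod squares: a ≡ 61523, b ≡ 2. Check v ∈ {∞, 2, 3, 5, 7, 11, 13, 17, 37, 43, 47}.
v=2: v_2(a)=18, v_2(b)=-1; units ≡ 3, 1 (mod 8); ε·ε+αω+βω = 1·0+18·0+-1·1 ≡ 1  ⇒  (a,b)_2 = -1.
v=47: a=47^3·(≡10), b=47^2·(≡9) mod 47; (10|47)=-1, (9|47)=+1; (−1)^{3·2·23}·(-1)^2·(+1)^3 = +1.
v=5: a=5^-4·(≡3), b=5^-2·(≡3) mod 5; (3|5)=-1, (3|5)=-1; (−1)^{-4·-2·2}·(-1)^-2·(-1)^-4 = +1.
v=13: a=13^2·(≡11), b=13^2·(≡11) mod 13; (11|13)=-1, (11|13)=-1; (−1)^{2·2·6}·(-1)^2·(-1)^2 = +1.
v=7: a=7^1·(≡1), b=7^0·(≡1) mod 7; (1|7)=+1, (1|7)=+1; (−1)^{1·0·3}·(+1)^0·(+1)^1 = +1.
v=17: a=17^3·(≡9), b=17^2·(≡16) mod 17; (9|17)=+1, (16|17)=+1; (−1)^{3·2·8}·(+1)^2·(+1)^3 = +1.
v=37: a=37^2·(≡31), b=37^2·(≡20) mod 37; (31|37)=-1, (20|37)=-1; (−1)^{2·2·18}·(-1)^2·(-1)^2 = +1.
v=11: a=11^3·(≡4), b=11^2·(≡2) mod 11; (4|11)=+1, (2|11)=-1; (−1)^{3·2·5}·(+1)^2·(-1)^3 = -1.
v=3: a=3^-8·(≡2), b=3^0·(≡2) mod 3; (2|3)=-1, (2|3)=-1; (−1)^{-8·0·1}·(-1)^0·(-1)^-8 = +1.
v=43: a=43^-2·(≡26), b=43^0·(≡7) mod 43; (26|43)=-1, (7|43)=-1; (−1)^{-2·0·21}·(-1)^0·(-1)^-2 = +1.
v=∞: 61523 > 0 and 2 > 0  ⇒  (a,b)_∞ = +1.
(61523, 2 / ℚ) ramifies at {2, 11}: a division algebra.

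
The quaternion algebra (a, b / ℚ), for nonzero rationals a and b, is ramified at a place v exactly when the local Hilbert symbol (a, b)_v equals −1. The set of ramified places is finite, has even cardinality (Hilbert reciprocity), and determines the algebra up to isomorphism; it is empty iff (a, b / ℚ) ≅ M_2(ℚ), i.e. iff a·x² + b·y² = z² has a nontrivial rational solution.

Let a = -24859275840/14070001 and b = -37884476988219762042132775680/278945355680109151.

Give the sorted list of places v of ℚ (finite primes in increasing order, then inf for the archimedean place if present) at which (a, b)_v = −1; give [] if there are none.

[2, 5, 37, inf]

(a, b) ≡ (-185, -17205) mod (ℚ^×)²; places V = {2, 3, 5, 7, 11, 17, 19, 23, 31, 37, ∞}.
(a,b)_19: α=0, u≡11; β=-2, v≡5 (mod 19); (11|19)=+1, (5|19)=+1; sign (−1)^0·+1^-2·+1^0 = +1.
(a,b)_23: α=2, u≡22; β=6, v≡10 (mod 23); (22|23)=-1, (10|23)=-1; sign (−1)^0·-1^6·-1^2 = +1.
(a,b)_11: α=-4, u≡2; β=-10, v≡10 (mod 11); (2|11)=-1, (10|11)=-1; sign (−1)^0·-1^-10·-1^-4 = +1.
(a,b)_37: α=1, u≡19; β=3, v≡10 (mod 37); (19|37)=-1, (10|37)=+1; sign (−1)^0·-1^3·+1^1 = -1.
(a,b)_∞: sgn(-185)=−, sgn(-17205)=−, so -1.
(a,b)_5: α=1, u≡2; β=1, v≡4 (mod 5); (2|5)=-1, (4|5)=+1; sign (−1)^0·-1^1·+1^1 = -1.
(a,b)_3: α=4, u≡1; β=9, v≡1 (mod 3); (1|3)=+1, (1|3)=+1; sign (−1)^0·+1^9·+1^4 = +1.
(a,b)_31: α=-2, u≡28; β=-3, v≡30 (mod 31); (28|31)=+1, (30|31)=-1; sign (−1)^0·+1^-3·-1^-2 = +1.
(a,b)_2: α=6, β=8; u≡7, v≡3 (mod 8); ε(u)ε(v)=1·1, αω(v)=6·1, βω(u)=8·0; sum ≡ 1  ⇒  -1.
(a,b)_7: α=2, u≡1; β=4, v≡2 (mod 7); (1|7)=+1, (2|7)=+1; sign (−1)^0·+1^4·+1^2 = +1.
(a,b)_17: α=0, u≡4; β=4, v≡9 (mod 17); (4|17)=+1, (9|17)=+1; sign (−1)^0·+1^4·+1^0 = +1.
(-185, -17205 / ℚ) ramifies at {2, 5, 37, ∞}: a division algebra.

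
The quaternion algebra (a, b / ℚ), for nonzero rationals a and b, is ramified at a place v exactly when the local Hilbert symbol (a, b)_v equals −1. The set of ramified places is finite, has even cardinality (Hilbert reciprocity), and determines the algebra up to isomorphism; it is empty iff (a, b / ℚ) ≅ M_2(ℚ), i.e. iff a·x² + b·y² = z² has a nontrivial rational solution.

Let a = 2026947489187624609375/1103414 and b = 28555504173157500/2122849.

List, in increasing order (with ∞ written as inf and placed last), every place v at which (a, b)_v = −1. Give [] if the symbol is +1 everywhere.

[7, 13, 17, 23]

(a, b) ≡ (315146, 7) mod (ℚ^×)²; places V = {2, 3, 5, 7, 11, 13, 17, 23, 31, 37, 47, ∞}.
(a,b)_17: α=3, u≡16; β=2, v≡3 (mod 17); (16|17)=+1, (3|17)=-1; sign (−1)^0·+1^2·-1^3 = -1.
(a,b)_5: α=8, u≡1; β=4, v≡3 (mod 5); (1|5)=+1, (3|5)=-1; sign (−1)^0·+1^4·-1^8 = +1.
(a,b)_31: α=-1, u≡13; β=-2, v≡25 (mod 31); (13|31)=-1, (25|31)=+1; sign (−1)^0·-1^-2·+1^-1 = +1.
(a,b)_2: α=-1, β=2; u≡5, v≡7 (mod 8); ε(u)ε(v)=0·1, αω(v)=-1·0, βω(u)=2·1; sum ≡ 0  ⇒  +1.
(a,b)_7: α=2, u≡6; β=1, v≡4 (mod 7); (6|7)=-1, (4|7)=+1; sign (−1)^0·-1^1·+1^2 = -1.
(a,b)_11: α=6, u≡2; β=4, v≡8 (mod 11); (2|11)=-1, (8|11)=-1; sign (−1)^0·-1^4·-1^6 = +1.
(a,b)_47: α=0, u≡41; β=-2, v≡16 (mod 47); (41|47)=-1, (16|47)=+1; sign (−1)^0·-1^-2·+1^0 = +1.
(a,b)_23: α=3, u≡21; β=2, v≡17 (mod 23); (21|23)=-1, (17|23)=-1; sign (−1)^0·-1^2·-1^3 = -1.
(a,b)_13: α=-1, u≡3; β=0, v≡6 (mod 13); (3|13)=+1, (6|13)=-1; sign (−1)^0·+1^0·-1^-1 = -1.
(a,b)_∞: sgn(315146)=+, sgn(7)=+, so +1.
(a,b)_3: α=0, u≡2; β=6, v≡1 (mod 3); (2|3)=-1, (1|3)=+1; sign (−1)^0·-1^6·+1^0 = +1.
(a,b)_37: α=-2, u≡32; β=0, v≡33 (mod 37); (32|37)=-1, (33|37)=+1; sign (−1)^0·-1^0·+1^-2 = +1.
|Ram(315146, 7)| = 4, even; anisotropic at {7, 13, 17, 23}.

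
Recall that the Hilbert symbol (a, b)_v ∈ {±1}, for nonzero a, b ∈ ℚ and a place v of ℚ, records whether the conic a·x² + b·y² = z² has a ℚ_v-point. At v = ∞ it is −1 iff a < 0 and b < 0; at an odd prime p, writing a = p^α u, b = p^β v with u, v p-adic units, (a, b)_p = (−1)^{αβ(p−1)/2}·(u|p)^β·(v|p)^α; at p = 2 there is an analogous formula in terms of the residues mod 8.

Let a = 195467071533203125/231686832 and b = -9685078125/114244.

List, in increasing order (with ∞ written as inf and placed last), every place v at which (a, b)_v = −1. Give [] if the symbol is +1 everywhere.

(a, b) ≡ (3999, -645) mod (ℚ^×)²; places V = {2, 3, 5, 13, 31, 43, ∞}.
(a,b)_31: α=3, u≡18; β=2, v≡11 (mod 31); (18|31)=+1, (11|31)=-1; sign (−1)^0·+1^2·-1^3 = -1.
(a,b)_43: α=1, u≡39; β=1, v≡29 (mod 43); (39|43)=-1, (29|43)=-1; sign (−1)^1·-1^1·-1^1 = -1.
(a,b)_2: α=-4, β=-2; u≡7, v≡3 (mod 8); ε(u)ε(v)=1·1, αω(v)=-4·1, βω(u)=-2·0; sum ≡ 1  ⇒  -1.
(a,b)_13: α=-6, u≡5; β=-4, v≡11 (mod 13); (5|13)=-1, (11|13)=-1; sign (−1)^0·-1^-4·-1^-6 = +1.
(a,b)_5: α=16, u≡4; β=7, v≡4 (mod 5); (4|5)=+1, (4|5)=+1; sign (−1)^0·+1^7·+1^16 = +1.
(a,b)_3: α=-1, u≡1; β=1, v≡1 (mod 3); (1|3)=+1, (1|3)=+1; sign (−1)^1·+1^1·+1^-1 = -1.
(a,b)_∞: sgn(3999)=+, sgn(-645)=−, so +1.
Ram(3999, -645) = {2, 3, 31, 43}; no ℚ_2-point on the conic.

[2, 3, 31, 43]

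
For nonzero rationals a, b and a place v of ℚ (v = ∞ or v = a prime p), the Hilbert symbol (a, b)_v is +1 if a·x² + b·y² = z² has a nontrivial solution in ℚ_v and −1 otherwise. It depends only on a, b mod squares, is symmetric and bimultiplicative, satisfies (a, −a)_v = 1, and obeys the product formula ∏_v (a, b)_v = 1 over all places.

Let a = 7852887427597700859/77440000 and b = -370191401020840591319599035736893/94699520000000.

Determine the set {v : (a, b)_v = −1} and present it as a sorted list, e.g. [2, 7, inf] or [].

(a, b) ≡ (71299, -152985) mod (ℚ^×)²; places V = {2, 3, 5, 7, 11, 17, 31, 37, 41, 47, ∞}.
(a,b)_37: α=1, u≡21; β=2, v≡30 (mod 37); (21|37)=+1, (30|37)=+1; sign (−1)^0·+1^2·+1^1 = +1.
(a,b)_5: α=-4, u≡1; β=-7, v≡2 (mod 5); (1|5)=+1, (2|5)=-1; sign (−1)^0·+1^-7·-1^-4 = +1.
(a,b)_41: α=1, u≡7; β=2, v≡11 (mod 41); (7|41)=-1, (11|41)=-1; sign (−1)^0·-1^2·-1^1 = -1.
(a,b)_17: α=0, u≡15; β=-2, v≡4 (mod 17); (15|17)=+1, (4|17)=+1; sign (−1)^0·+1^-2·+1^0 = +1.
(a,b)_3: α=2, u≡1; β=5, v≡2 (mod 3); (1|3)=+1, (2|3)=-1; sign (−1)^0·+1^5·-1^2 = +1.
(a,b)_47: α=3, u≡46; β=5, v≡44 (mod 47); (46|47)=-1, (44|47)=-1; sign (−1)^1·-1^5·-1^3 = -1.
(a,b)_11: α=-2, u≡7; β=0, v≡9 (mod 11); (7|11)=-1, (9|11)=+1; sign (−1)^0·-1^0·+1^-2 = +1.
(a,b)_∞: sgn(71299)=+, sgn(-152985)=−, so +1.
(a,b)_31: α=2, u≡17; β=3, v≡5 (mod 31); (17|31)=-1, (5|31)=+1; sign (−1)^0·-1^3·+1^2 = -1.
(a,b)_7: α=8, u≡1; β=13, v≡3 (mod 7); (1|7)=+1, (3|7)=-1; sign (−1)^0·+1^13·-1^8 = +1.
(a,b)_2: α=-10, β=-22; u≡3, v≡7 (mod 8); ε(u)ε(v)=1·1, αω(v)=-10·0, βω(u)=-22·1; sum ≡ 1  ⇒  -1.
Ram(71299, -152985) = {2, 31, 41, 47}; no ℚ_2-point on the conic.

[2, 31, 41, 47]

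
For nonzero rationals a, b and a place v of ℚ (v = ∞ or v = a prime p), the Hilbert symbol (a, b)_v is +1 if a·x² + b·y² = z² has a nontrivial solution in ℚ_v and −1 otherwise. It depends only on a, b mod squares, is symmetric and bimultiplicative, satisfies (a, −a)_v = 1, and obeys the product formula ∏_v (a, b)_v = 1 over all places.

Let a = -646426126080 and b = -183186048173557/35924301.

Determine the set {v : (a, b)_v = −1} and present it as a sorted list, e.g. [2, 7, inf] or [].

[5, 11, 29, 37, 41, inf]

Mod squares: a ≡ -5725855, b ≡ -9194537. Check v ∈ {∞, 2, 3, 5, 7, 11, 13, 17, 19, 29, 31, 37, 41, 43, 53}.
v=11: a=11^0·(≡2), b=11^1·(≡9) mod 11; (2|11)=-1, (9|11)=+1; (−1)^{0·1·5}·(-1)^1·(+1)^0 = -1.
v=37: a=37^0·(≡17), b=37^1·(≡28) mod 37; (17|37)=-1, (28|37)=+1; (−1)^{0·1·18}·(-1)^1·(+1)^0 = -1.
v=∞: -5725855 < 0 and -9194537 < 0  ⇒  (a,b)_∞ = -1.
v=53: a=53^1·(≡33), b=53^-2·(≡28) mod 53; (33|53)=-1, (28|53)=+1; (−1)^{1·-2·26}·(-1)^-2·(+1)^1 = +1.
v=5: a=5^1·(≡4), b=5^0·(≡3) mod 5; (4|5)=+1, (3|5)=-1; (−1)^{1·0·2}·(+1)^0·(-1)^1 = -1.
v=43: a=43^0·(≡9), b=43^4·(≡36) mod 43; (9|43)=+1, (36|43)=+1; (−1)^{0·4·21}·(+1)^4·(+1)^0 = +1.
v=41: a=41^1·(≡39), b=41^1·(≡35) mod 41; (39|41)=+1, (35|41)=-1; (−1)^{1·1·20}·(+1)^1·(-1)^1 = -1.
v=13: a=13^0·(≡6), b=13^2·(≡1) mod 13; (6|13)=-1, (1|13)=+1; (−1)^{0·2·6}·(-1)^2·(+1)^0 = +1.
v=31: a=31^1·(≡11), b=31^0·(≡4) mod 31; (11|31)=-1, (4|31)=+1; (−1)^{1·0·15}·(-1)^0·(+1)^1 = +1.
v=29: a=29^0·(≡8), b=29^-1·(≡7) mod 29; (8|29)=-1, (7|29)=+1; (−1)^{0·-1·14}·(-1)^-1·(+1)^0 = -1.
v=2: v_2(a)=8, v_2(b)=0; units ≡ 1, 7 (mod 8); ε·ε+αω+βω = 0·1+8·0+0·0 ≡ 0  ⇒  (a,b)_2 = +1.
v=7: a=7^2·(≡5), b=7^-2·(≡3) mod 7; (5|7)=-1, (3|7)=-1; (−1)^{2·-2·3}·(-1)^-2·(-1)^2 = +1.
v=19: a=19^0·(≡11), b=19^1·(≡16) mod 19; (11|19)=+1, (16|19)=+1; (−1)^{0·1·9}·(+1)^1·(+1)^0 = +1.
v=3: a=3^2·(≡2), b=3^-2·(≡1) mod 3; (2|3)=-1, (1|3)=+1; (−1)^{2·-2·1}·(-1)^-2·(+1)^2 = +1.
v=17: a=17^1·(≡11), b=17^0·(≡16) mod 17; (11|17)=-1, (16|17)=+1; (−1)^{1·0·8}·(-1)^0·(+1)^1 = +1.
Ram(-5725855, -9194537) = {5, 11, 29, 37, 41, ∞}; no ℚ_5-point on the conic.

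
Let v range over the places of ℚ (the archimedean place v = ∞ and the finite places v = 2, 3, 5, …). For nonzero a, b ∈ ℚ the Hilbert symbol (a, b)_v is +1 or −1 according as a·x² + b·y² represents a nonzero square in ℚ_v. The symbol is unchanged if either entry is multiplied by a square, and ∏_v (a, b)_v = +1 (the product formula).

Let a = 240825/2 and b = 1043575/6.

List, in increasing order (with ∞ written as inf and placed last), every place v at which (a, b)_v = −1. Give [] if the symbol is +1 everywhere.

[2, 3]

Mod squares: a ≡ 114, b ≡ 1482. Check v ∈ {∞, 2, 3, 5, 13, 19}.
v=19: a=19^1·(≡1), b=19^1·(≡12) mod 19; (1|19)=+1, (12|19)=-1; (−1)^{1·1·9}·(+1)^1·(-1)^1 = +1.
v=5: a=5^2·(≡4), b=5^2·(≡3) mod 5; (4|5)=+1, (3|5)=-1; (−1)^{2·2·2}·(+1)^2·(-1)^2 = +1.
v=2: v_2(a)=-1, v_2(b)=-1; units ≡ 1, 5 (mod 8); ε·ε+αω+βω = 0·0+-1·1+-1·0 ≡ 1  ⇒  (a,b)_2 = -1.
v=3: a=3^1·(≡2), b=3^-1·(≡2) mod 3; (2|3)=-1, (2|3)=-1; (−1)^{1·-1·1}·(-1)^-1·(-1)^1 = -1.
v=∞: 114 > 0 and 1482 > 0  ⇒  (a,b)_∞ = +1.
v=13: a=13^2·(≡4), b=13^3·(≡12) mod 13; (4|13)=+1, (12|13)=+1; (−1)^{2·3·6}·(+1)^3·(+1)^2 = +1.
Ram(114, 1482) = {2, 3}; no ℚ_2-point on the conic.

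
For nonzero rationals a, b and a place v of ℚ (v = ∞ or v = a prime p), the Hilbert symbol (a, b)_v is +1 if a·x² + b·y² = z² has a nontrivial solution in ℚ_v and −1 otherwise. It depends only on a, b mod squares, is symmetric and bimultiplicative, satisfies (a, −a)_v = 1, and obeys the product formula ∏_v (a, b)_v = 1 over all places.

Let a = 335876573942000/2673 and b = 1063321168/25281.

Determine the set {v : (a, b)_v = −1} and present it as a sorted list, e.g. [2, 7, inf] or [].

(a, b) ≡ (15015, 13) mod (ℚ^×)²; places V = {2, 3, 5, 7, 11, 13, 17, 19, 53, ∞}.
(a,b)_53: α=0, u≡49; β=-2, v≡15 (mod 53); (49|53)=+1, (15|53)=+1; sign (−1)^0·+1^-2·+1^0 = +1.
(a,b)_∞: sgn(15015)=+, sgn(13)=+, so +1.
(a,b)_19: α=4, u≡1; β=2, v≡15 (mod 19); (1|19)=+1, (15|19)=-1; sign (−1)^0·+1^2·-1^4 = +1.
(a,b)_17: α=2, u≡16; β=2, v≡1 (mod 17); (16|17)=+1, (1|17)=+1; sign (−1)^0·+1^2·+1^2 = +1.
(a,b)_13: α=1, u≡2; β=1, v≡9 (mod 13); (2|13)=-1, (9|13)=+1; sign (−1)^0·-1^1·+1^1 = -1.
(a,b)_2: α=4, β=4; u≡7, v≡5 (mod 8); ε(u)ε(v)=1·0, αω(v)=4·1, βω(u)=4·0; sum ≡ 0  ⇒  +1.
(a,b)_11: α=-1, u≡3; β=0, v≡10 (mod 11); (3|11)=+1, (10|11)=-1; sign (−1)^0·+1^0·-1^-1 = -1.
(a,b)_5: α=3, u≡2; β=0, v≡3 (mod 5); (2|5)=-1, (3|5)=-1; sign (−1)^0·-1^0·-1^3 = -1.
(a,b)_7: α=3, u≡6; β=2, v≡3 (mod 7); (6|7)=-1, (3|7)=-1; sign (−1)^0·-1^2·-1^3 = -1.
(a,b)_3: α=-5, u≡1; β=-2, v≡1 (mod 3); (1|3)=+1, (1|3)=+1; sign (−1)^0·+1^-2·+1^-5 = +1.
Ram(15015, 13) = {5, 7, 11, 13}; no ℚ_5-point on the conic.

[5, 7, 11, 13]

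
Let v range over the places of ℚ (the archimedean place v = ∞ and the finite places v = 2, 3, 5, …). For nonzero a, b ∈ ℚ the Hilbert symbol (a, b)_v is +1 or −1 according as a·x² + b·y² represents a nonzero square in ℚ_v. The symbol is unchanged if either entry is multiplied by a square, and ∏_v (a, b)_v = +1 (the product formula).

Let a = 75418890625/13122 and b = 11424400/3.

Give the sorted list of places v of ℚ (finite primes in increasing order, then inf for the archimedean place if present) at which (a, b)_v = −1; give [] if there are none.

[2, 3]

Mod squares: a ≡ 2, b ≡ 3. Check v ∈ {∞, 2, 3, 5, 13}.
v=∞: 2 > 0 and 3 > 0  ⇒  (a,b)_∞ = +1.
v=5: a=5^6·(≡2), b=5^2·(≡2) mod 5; (2|5)=-1, (2|5)=-1; (−1)^{6·2·2}·(-1)^2·(-1)^6 = +1.
v=3: a=3^-8·(≡2), b=3^-1·(≡1) mod 3; (2|3)=-1, (1|3)=+1; (−1)^{-8·-1·1}·(-1)^-1·(+1)^-8 = -1.
v=13: a=13^6·(≡5), b=13^4·(≡12) mod 13; (5|13)=-1, (12|13)=+1; (−1)^{6·4·6}·(-1)^4·(+1)^6 = +1.
v=2: v_2(a)=-1, v_2(b)=4; units ≡ 1, 3 (mod 8); ε·ε+αω+βω = 0·1+-1·1+4·0 ≡ 1  ⇒  (a,b)_2 = -1.
|Ram(2, 3)| = 2, even; anisotropic at {2, 3}.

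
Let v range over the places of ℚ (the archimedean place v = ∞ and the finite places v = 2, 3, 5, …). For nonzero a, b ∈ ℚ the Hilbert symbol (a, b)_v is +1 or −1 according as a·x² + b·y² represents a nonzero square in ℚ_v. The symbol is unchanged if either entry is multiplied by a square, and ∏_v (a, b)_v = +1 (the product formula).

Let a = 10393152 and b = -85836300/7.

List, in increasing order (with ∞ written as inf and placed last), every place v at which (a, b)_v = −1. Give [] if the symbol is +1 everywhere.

[19, 37]

(a, b) ≡ (162393, -4389) mod (ℚ^×)²; places V = {2, 3, 5, 7, 11, 19, 37, ∞}.
(a,b)_7: α=1, u≡1; β=-1, v≡3 (mod 7); (1|7)=+1, (3|7)=-1; sign (−1)^1·+1^-1·-1^1 = +1.
(a,b)_37: α=1, u≡29; β=2, v≡18 (mod 37); (29|37)=-1, (18|37)=-1; sign (−1)^0·-1^2·-1^1 = -1.
(a,b)_19: α=1, u≡17; β=1, v≡9 (mod 19); (17|19)=+1, (9|19)=+1; sign (−1)^1·+1^1·+1^1 = -1.
(a,b)_3: α=1, u≡2; β=1, v≡1 (mod 3); (2|3)=-1, (1|3)=+1; sign (−1)^1·-1^1·+1^1 = +1.
(a,b)_5: α=0, u≡2; β=2, v≡4 (mod 5); (2|5)=-1, (4|5)=+1; sign (−1)^0·-1^2·+1^0 = +1.
(a,b)_11: α=1, u≡9; β=1, v≡8 (mod 11); (9|11)=+1, (8|11)=-1; sign (−1)^1·+1^1·-1^1 = +1.
(a,b)_∞: sgn(162393)=+, sgn(-4389)=−, so +1.
(a,b)_2: α=6, β=2; u≡1, v≡3 (mod 8); ε(u)ε(v)=0·1, αω(v)=6·1, βω(u)=2·0; sum ≡ 0  ⇒  +1.
|Ram(162393, -4389)| = 2, even; anisotropic at {19, 37}.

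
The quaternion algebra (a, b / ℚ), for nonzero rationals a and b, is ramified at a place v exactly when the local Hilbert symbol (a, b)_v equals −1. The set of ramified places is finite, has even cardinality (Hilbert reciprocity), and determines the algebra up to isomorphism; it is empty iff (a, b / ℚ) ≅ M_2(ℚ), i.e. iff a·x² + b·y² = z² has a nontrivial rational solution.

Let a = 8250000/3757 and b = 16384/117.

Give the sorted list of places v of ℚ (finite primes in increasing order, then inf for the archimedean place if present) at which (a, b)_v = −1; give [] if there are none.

[11, 13]

Mod squares: a ≡ 429, b ≡ 13. Check v ∈ {∞, 2, 3, 5, 11, 13, 17}.
v=17: a=17^-2·(≡8), b=17^0·(≡2) mod 17; (8|17)=+1, (2|17)=+1; (−1)^{-2·0·8}·(+1)^0·(+1)^-2 = +1.
v=2: v_2(a)=4, v_2(b)=14; units ≡ 5, 5 (mod 8); ε·ε+αω+βω = 0·0+4·1+14·1 ≡ 0  ⇒  (a,b)_2 = +1.
v=∞: 429 > 0 and 13 > 0  ⇒  (a,b)_∞ = +1.
v=13: a=13^-1·(≡6), b=13^-1·(≡12) mod 13; (6|13)=-1, (12|13)=+1; (−1)^{-1·-1·6}·(-1)^-1·(+1)^-1 = -1.
v=11: a=11^1·(≡7), b=11^0·(≡7) mod 11; (7|11)=-1, (7|11)=-1; (−1)^{1·0·5}·(-1)^0·(-1)^1 = -1.
v=5: a=5^6·(≡4), b=5^0·(≡2) mod 5; (4|5)=+1, (2|5)=-1; (−1)^{6·0·2}·(+1)^0·(-1)^6 = +1.
v=3: a=3^1·(≡2), b=3^-2·(≡1) mod 3; (2|3)=-1, (1|3)=+1; (−1)^{1·-2·1}·(-1)^-2·(+1)^1 = +1.
(429, 13 / ℚ) ramifies at {11, 13}: a division algebra.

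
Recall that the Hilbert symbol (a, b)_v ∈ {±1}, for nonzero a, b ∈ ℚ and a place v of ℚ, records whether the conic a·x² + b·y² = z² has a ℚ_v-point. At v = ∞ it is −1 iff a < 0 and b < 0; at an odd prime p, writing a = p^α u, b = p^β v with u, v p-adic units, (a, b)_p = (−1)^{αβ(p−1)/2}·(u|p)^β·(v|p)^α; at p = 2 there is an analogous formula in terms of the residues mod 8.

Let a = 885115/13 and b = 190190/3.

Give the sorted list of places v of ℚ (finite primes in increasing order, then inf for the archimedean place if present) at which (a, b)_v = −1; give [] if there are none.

(a, b) ≡ (95095, 570570) mod (ℚ^×)²; places V = {2, 3, 5, 7, 11, 13, 19, ∞}.
(a,b)_11: α=3, u≡8; β=1, v≡3 (mod 11); (8|11)=-1, (3|11)=+1; sign (−1)^1·-1^1·+1^3 = +1.
(a,b)_∞: sgn(95095)=+, sgn(570570)=+, so +1.
(a,b)_5: α=1, u≡1; β=1, v≡1 (mod 5); (1|5)=+1, (1|5)=+1; sign (−1)^0·+1^1·+1^1 = +1.
(a,b)_2: α=0, β=1; u≡7, v≡5 (mod 8); ε(u)ε(v)=1·0, αω(v)=0·1, βω(u)=1·0; sum ≡ 0  ⇒  +1.
(a,b)_3: α=0, u≡1; β=-1, v≡2 (mod 3); (1|3)=+1, (2|3)=-1; sign (−1)^0·+1^-1·-1^0 = +1.
(a,b)_19: α=1, u≡10; β=1, v≡18 (mod 19); (10|19)=-1, (18|19)=-1; sign (−1)^1·-1^1·-1^1 = -1.
(a,b)_13: α=-1, u≡10; β=1, v≡6 (mod 13); (10|13)=+1, (6|13)=-1; sign (−1)^0·+1^1·-1^-1 = -1.
(a,b)_7: α=1, u≡3; β=1, v≡1 (mod 7); (3|7)=-1, (1|7)=+1; sign (−1)^1·-1^1·+1^1 = +1.
|Ram(95095, 570570)| = 2, even; anisotropic at {13, 19}.

[13, 19]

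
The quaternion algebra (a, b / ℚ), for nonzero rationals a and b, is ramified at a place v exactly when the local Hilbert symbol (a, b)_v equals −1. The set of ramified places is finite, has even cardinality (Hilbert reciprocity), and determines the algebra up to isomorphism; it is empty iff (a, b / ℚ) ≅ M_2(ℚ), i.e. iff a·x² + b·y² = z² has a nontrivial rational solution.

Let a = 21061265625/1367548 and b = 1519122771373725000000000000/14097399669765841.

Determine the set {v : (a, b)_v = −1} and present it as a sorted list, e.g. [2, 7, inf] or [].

(a, b) ≡ (7, 301) mod (ℚ^×)²; places V = {2, 3, 5, 7, 11, 13, 17, 43, ∞}.
(a,b)_43: α=2, u≡30; β=5, v≡18 (mod 43); (30|43)=-1, (18|43)=-1; sign (−1)^0·-1^5·-1^2 = -1.
(a,b)_17: α=-2, u≡14; β=-6, v≡11 (mod 17); (14|17)=-1, (11|17)=-1; sign (−1)^0·-1^-6·-1^-2 = +1.
(a,b)_7: α=-1, u≡1; β=1, v≡1 (mod 7); (1|7)=+1, (1|7)=+1; sign (−1)^1·+1^1·+1^-1 = -1.
(a,b)_11: α=0, u≡8; β=-2, v≡1 (mod 11); (8|11)=-1, (1|11)=+1; sign (−1)^0·-1^-2·+1^0 = +1.
(a,b)_∞: sgn(7)=+, sgn(301)=+, so +1.
(a,b)_5: α=6, u≡2; β=14, v≡4 (mod 5); (2|5)=-1, (4|5)=+1; sign (−1)^0·-1^14·+1^6 = +1.
(a,b)_13: α=-2, u≡6; β=-6, v≡6 (mod 13); (6|13)=-1, (6|13)=-1; sign (−1)^0·-1^-6·-1^-2 = +1.
(a,b)_2: α=-2, β=12; u≡7, v≡5 (mod 8); ε(u)ε(v)=1·0, αω(v)=-2·1, βω(u)=12·0; sum ≡ 0  ⇒  +1.
(a,b)_3: α=6, u≡1; β=10, v≡1 (mod 3); (1|3)=+1, (1|3)=+1; sign (−1)^0·+1^10·+1^6 = +1.
Ram(7, 301) = {7, 43}; no ℚ_7-point on the conic.

[7, 43]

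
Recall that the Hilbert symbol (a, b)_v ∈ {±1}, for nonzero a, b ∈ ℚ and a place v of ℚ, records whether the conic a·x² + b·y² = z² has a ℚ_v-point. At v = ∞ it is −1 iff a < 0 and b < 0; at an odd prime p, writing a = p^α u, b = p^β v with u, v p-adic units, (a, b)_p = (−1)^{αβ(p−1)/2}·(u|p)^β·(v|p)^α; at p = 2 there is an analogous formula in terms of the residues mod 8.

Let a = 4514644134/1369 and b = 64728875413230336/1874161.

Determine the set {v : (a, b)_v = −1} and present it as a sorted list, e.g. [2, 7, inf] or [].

(a, b) ≡ (6006, 51) mod (ℚ^×)²; places V = {2, 3, 7, 11, 13, 17, 37, ∞}.
(a,b)_3: α=3, u≡1; β=11, v≡2 (mod 3); (1|3)=+1, (2|3)=-1; sign (−1)^1·+1^11·-1^3 = +1.
(a,b)_13: α=1, u≡2; β=0, v≡3 (mod 13); (2|13)=-1, (3|13)=+1; sign (−1)^0·-1^0·+1^1 = +1.
(a,b)_7: α=1, u≡1; β=4, v≡1 (mod 7); (1|7)=+1, (1|7)=+1; sign (−1)^0·+1^4·+1^1 = +1.
(a,b)_2: α=1, β=8; u≡3, v≡3 (mod 8); ε(u)ε(v)=1·1, αω(v)=1·1, βω(u)=8·1; sum ≡ 0  ⇒  +1.
(a,b)_11: α=1, u≡10; β=2, v≡8 (mod 11); (10|11)=-1, (8|11)=-1; sign (−1)^0·-1^2·-1^1 = -1.
(a,b)_17: α=4, u≡5; β=3, v≡3 (mod 17); (5|17)=-1, (3|17)=-1; sign (−1)^0·-1^3·-1^4 = -1.
(a,b)_∞: sgn(6006)=+, sgn(51)=+, so +1.
(a,b)_37: α=-2, u≡1; β=-4, v≡19 (mod 37); (1|37)=+1, (19|37)=-1; sign (−1)^0·+1^-4·-1^-2 = +1.
(6006, 51 / ℚ) ramifies at {11, 17}: a division algebra.

[11, 17]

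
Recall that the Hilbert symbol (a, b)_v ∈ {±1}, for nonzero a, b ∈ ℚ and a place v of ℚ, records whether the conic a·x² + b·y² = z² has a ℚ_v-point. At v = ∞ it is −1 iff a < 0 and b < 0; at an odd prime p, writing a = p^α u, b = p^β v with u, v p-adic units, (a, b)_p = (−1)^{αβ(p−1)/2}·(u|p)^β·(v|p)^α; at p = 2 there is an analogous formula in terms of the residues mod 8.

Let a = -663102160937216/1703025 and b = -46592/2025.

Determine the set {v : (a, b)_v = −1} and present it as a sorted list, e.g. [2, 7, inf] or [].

Mod squares: a ≡ -1001, b ≡ -182. Check v ∈ {∞, 2, 3, 5, 7, 11, 13, 29, 43}.
v=29: a=29^-2·(≡10), b=29^0·(≡21) mod 29; (10|29)=-1, (21|29)=-1; (−1)^{-2·0·14}·(-1)^0·(-1)^-2 = +1.
v=11: a=11^1·(≡10), b=11^0·(≡4) mod 11; (10|11)=-1, (4|11)=+1; (−1)^{1·0·5}·(-1)^0·(+1)^1 = +1.
v=3: a=3^-4·(≡1), b=3^-4·(≡1) mod 3; (1|3)=+1, (1|3)=+1; (−1)^{-4·-4·1}·(+1)^-4·(+1)^-4 = +1.
v=13: a=13^5·(≡3), b=13^1·(≡3) mod 13; (3|13)=+1, (3|13)=+1; (−1)^{5·1·6}·(+1)^1·(+1)^5 = +1.
v=7: a=7^3·(≡1), b=7^1·(≡4) mod 7; (1|7)=+1, (4|7)=+1; (−1)^{3·1·3}·(+1)^1·(+1)^3 = -1.
v=∞: -1001 < 0 and -182 < 0  ⇒  (a,b)_∞ = -1.
v=2: v_2(a)=8, v_2(b)=9; units ≡ 7, 5 (mod 8); ε·ε+αω+βω = 1·0+8·1+9·0 ≡ 0  ⇒  (a,b)_2 = +1.
v=5: a=5^-2·(≡4), b=5^-2·(≡3) mod 5; (4|5)=+1, (3|5)=-1; (−1)^{-2·-2·2}·(+1)^-2·(-1)^-2 = +1.
v=43: a=43^2·(≡35), b=43^0·(≡5) mod 43; (35|43)=+1, (5|43)=-1; (−1)^{2·0·21}·(+1)^0·(-1)^2 = +1.
(-1001, -182 / ℚ) ramifies at {7, ∞}: a division algebra.

[7, inf]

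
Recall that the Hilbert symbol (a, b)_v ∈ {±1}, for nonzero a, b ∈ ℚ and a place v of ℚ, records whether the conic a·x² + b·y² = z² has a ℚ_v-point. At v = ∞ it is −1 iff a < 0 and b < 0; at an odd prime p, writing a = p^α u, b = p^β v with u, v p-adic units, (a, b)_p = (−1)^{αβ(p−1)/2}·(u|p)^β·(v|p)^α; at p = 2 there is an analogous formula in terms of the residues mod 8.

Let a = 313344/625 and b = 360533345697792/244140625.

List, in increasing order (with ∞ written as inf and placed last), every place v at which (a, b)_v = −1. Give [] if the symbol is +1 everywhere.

Mod squares: a ≡ 34, b ≡ 102. Check v ∈ {∞, 2, 3, 5, 17}.
v=17: a=17^1·(≡16), b=17^3·(≡14) mod 17; (16|17)=+1, (14|17)=-1; (−1)^{1·3·8}·(+1)^3·(-1)^1 = -1.
v=5: a=5^-4·(≡4), b=5^-12·(≡2) mod 5; (4|5)=+1, (2|5)=-1; (−1)^{-4·-12·2}·(+1)^-12·(-1)^-4 = +1.
v=∞: 34 > 0 and 102 > 0  ⇒  (a,b)_∞ = +1.
v=2: v_2(a)=11, v_2(b)=25; units ≡ 1, 3 (mod 8); ε·ε+αω+βω = 0·1+11·1+25·0 ≡ 1  ⇒  (a,b)_2 = -1.
v=3: a=3^2·(≡1), b=3^7·(≡1) mod 3; (1|3)=+1, (1|3)=+1; (−1)^{2·7·1}·(+1)^7·(+1)^2 = +1.
|Ram(34, 102)| = 2, even; anisotropic at {2, 17}.

[2, 17]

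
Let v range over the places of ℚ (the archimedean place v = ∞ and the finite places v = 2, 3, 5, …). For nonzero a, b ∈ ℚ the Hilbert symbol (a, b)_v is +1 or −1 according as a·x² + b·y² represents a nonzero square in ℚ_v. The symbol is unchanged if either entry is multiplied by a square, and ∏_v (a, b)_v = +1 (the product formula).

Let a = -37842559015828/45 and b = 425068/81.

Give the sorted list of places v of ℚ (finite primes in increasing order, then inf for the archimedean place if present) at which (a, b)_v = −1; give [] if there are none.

[2, 5, 7, 17, 29, 31]

Mod squares: a ≡ -437017385, b ≡ 106267. Check v ∈ {∞, 2, 3, 5, 7, 17, 19, 29, 31, 43, 47}.
v=29: a=29^1·(≡4), b=29^0·(≡12) mod 29; (4|29)=+1, (12|29)=-1; (−1)^{1·0·14}·(+1)^0·(-1)^1 = -1.
v=47: a=47^2·(≡37), b=47^1·(≡31) mod 47; (37|47)=+1, (31|47)=-1; (−1)^{2·1·23}·(+1)^1·(-1)^2 = +1.
v=2: v_2(a)=2, v_2(b)=2; units ≡ 7, 3 (mod 8); ε·ε+αω+βω = 1·1+2·1+2·0 ≡ 1  ⇒  (a,b)_2 = -1.
v=7: a=7^3·(≡5), b=7^1·(≡5) mod 7; (5|7)=-1, (5|7)=-1; (−1)^{3·1·3}·(-1)^1·(-1)^3 = -1.
v=31: a=31^1·(≡18), b=31^0·(≡21) mod 31; (18|31)=+1, (21|31)=-1; (−1)^{1·0·15}·(+1)^0·(-1)^1 = -1.
v=5: a=5^-1·(≡3), b=5^0·(≡3) mod 5; (3|5)=-1, (3|5)=-1; (−1)^{-1·0·2}·(-1)^0·(-1)^-1 = -1.
v=17: a=17^1·(≡4), b=17^1·(≡5) mod 17; (4|17)=+1, (5|17)=-1; (−1)^{1·1·8}·(+1)^1·(-1)^1 = -1.
v=∞: -437017385 < 0 and 106267 > 0  ⇒  (a,b)_∞ = +1.
v=19: a=19^1·(≡14), b=19^1·(≡17) mod 19; (14|19)=-1, (17|19)=+1; (−1)^{1·1·9}·(-1)^1·(+1)^1 = +1.
v=43: a=43^1·(≡22), b=43^0·(≡6) mod 43; (22|43)=-1, (6|43)=+1; (−1)^{1·0·21}·(-1)^0·(+1)^1 = +1.
v=3: a=3^-2·(≡1), b=3^-4·(≡1) mod 3; (1|3)=+1, (1|3)=+1; (−1)^{-2·-4·1}·(+1)^-4·(+1)^-2 = +1.
|Ram(-437017385, 106267)| = 6, even; anisotropic at {2, 5, 7, 17, 29, 31}.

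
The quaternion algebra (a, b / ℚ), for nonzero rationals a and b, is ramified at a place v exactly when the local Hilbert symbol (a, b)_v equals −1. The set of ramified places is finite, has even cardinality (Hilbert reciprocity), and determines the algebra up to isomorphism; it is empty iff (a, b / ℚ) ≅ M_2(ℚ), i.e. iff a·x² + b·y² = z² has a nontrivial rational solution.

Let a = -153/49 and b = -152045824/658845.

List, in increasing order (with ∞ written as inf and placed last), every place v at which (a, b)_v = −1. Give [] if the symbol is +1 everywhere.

[2, 5, 17, inf]

(a, b) ≡ (-17, -60605) mod (ℚ^×)²; places V = {2, 3, 5, 7, 11, 17, 23, 31, ∞}.
(a,b)_3: α=2, u≡1; β=-2, v≡1 (mod 3); (1|3)=+1, (1|3)=+1; sign (−1)^0·+1^-2·+1^2 = +1.
(a,b)_11: α=0, u≡9; β=-4, v≡4 (mod 11); (9|11)=+1, (4|11)=+1; sign (−1)^0·+1^-4·+1^0 = +1.
(a,b)_5: α=0, u≡3; β=-1, v≡4 (mod 5); (3|5)=-1, (4|5)=+1; sign (−1)^0·-1^-1·+1^0 = -1.
(a,b)_31: α=0, u≡7; β=1, v≡27 (mod 31); (7|31)=+1, (27|31)=-1; sign (−1)^0·+1^1·-1^0 = +1.
(a,b)_17: α=1, u≡13; β=1, v≡10 (mod 17); (13|17)=+1, (10|17)=-1; sign (−1)^0·+1^1·-1^1 = -1.
(a,b)_∞: sgn(-17)=−, sgn(-60605)=−, so -1.
(a,b)_7: α=-2, u≡1; β=2, v≡1 (mod 7); (1|7)=+1, (1|7)=+1; sign (−1)^0·+1^2·+1^-2 = +1.
(a,b)_23: α=0, u≡18; β=1, v≡11 (mod 23); (18|23)=+1, (11|23)=-1; sign (−1)^0·+1^1·-1^0 = +1.
(a,b)_2: α=0, β=8; u≡7, v≡3 (mod 8); ε(u)ε(v)=1·1, αω(v)=0·1, βω(u)=8·0; sum ≡ 1  ⇒  -1.
(-17, -60605 / ℚ) ramifies at {2, 5, 17, ∞}: a division algebra.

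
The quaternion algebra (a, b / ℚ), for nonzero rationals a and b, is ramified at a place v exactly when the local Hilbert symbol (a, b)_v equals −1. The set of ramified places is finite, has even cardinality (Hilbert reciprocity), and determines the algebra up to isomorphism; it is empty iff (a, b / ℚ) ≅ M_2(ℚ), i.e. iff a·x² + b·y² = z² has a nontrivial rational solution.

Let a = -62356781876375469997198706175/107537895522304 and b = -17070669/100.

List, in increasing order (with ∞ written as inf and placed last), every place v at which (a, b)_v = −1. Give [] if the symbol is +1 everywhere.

[11, inf]

(a, b) ≡ (-1054527, -4301) mod (ℚ^×)²; places V = {2, 3, 5, 7, 11, 13, 17, 19, 23, 29, 31, 37, 41, ∞}.
(a,b)_17: α=3, u≡4; β=1, v≡9 (mod 17); (4|17)=+1, (9|17)=+1; sign (−1)^0·+1^1·+1^3 = +1.
(a,b)_31: α=1, u≡17; β=0, v≡10 (mod 31); (17|31)=-1, (10|31)=+1; sign (−1)^0·-1^0·+1^1 = +1.
(a,b)_41: α=-2, u≡13; β=0, v≡21 (mod 41); (13|41)=-1, (21|41)=+1; sign (−1)^0·-1^0·+1^-2 = +1.
(a,b)_∞: sgn(-1054527)=−, sgn(-4301)=−, so -1.
(a,b)_3: α=9, u≡1; β=4, v≡1 (mod 3); (1|3)=+1, (1|3)=+1; sign (−1)^0·+1^4·+1^9 = +1.
(a,b)_13: α=-2, u≡6; β=0, v≡11 (mod 13); (6|13)=-1, (11|13)=-1; sign (−1)^0·-1^0·-1^-2 = +1.
(a,b)_23: α=3, u≡16; β=1, v≡21 (mod 23); (16|23)=+1, (21|23)=-1; sign (−1)^1·+1^1·-1^3 = +1.
(a,b)_5: α=2, u≡2; β=-2, v≡4 (mod 5); (2|5)=-1, (4|5)=+1; sign (−1)^0·-1^-2·+1^2 = +1.
(a,b)_11: α=4, u≡7; β=1, v≡1 (mod 11); (7|11)=-1, (1|11)=+1; sign (−1)^0·-1^1·+1^4 = -1.
(a,b)_7: α=6, u≡2; β=2, v≡1 (mod 7); (2|7)=+1, (1|7)=+1; sign (−1)^0·+1^2·+1^6 = +1.
(a,b)_19: α=-2, u≡4; β=0, v≡18 (mod 19); (4|19)=+1, (18|19)=-1; sign (−1)^0·+1^0·-1^-2 = +1.
(a,b)_37: α=2, u≡30; β=0, v≡25 (mod 37); (30|37)=+1, (25|37)=+1; sign (−1)^0·+1^0·+1^2 = +1.
(a,b)_2: α=-20, β=-2; u≡1, v≡3 (mod 8); ε(u)ε(v)=0·1, αω(v)=-20·1, βω(u)=-2·0; sum ≡ 0  ⇒  +1.
(a,b)_29: α=1, u≡19; β=0, v≡5 (mod 29); (19|29)=-1, (5|29)=+1; sign (−1)^0·-1^0·+1^1 = +1.
(-1054527, -4301 / ℚ) ramifies at {11, ∞}: a division algebra.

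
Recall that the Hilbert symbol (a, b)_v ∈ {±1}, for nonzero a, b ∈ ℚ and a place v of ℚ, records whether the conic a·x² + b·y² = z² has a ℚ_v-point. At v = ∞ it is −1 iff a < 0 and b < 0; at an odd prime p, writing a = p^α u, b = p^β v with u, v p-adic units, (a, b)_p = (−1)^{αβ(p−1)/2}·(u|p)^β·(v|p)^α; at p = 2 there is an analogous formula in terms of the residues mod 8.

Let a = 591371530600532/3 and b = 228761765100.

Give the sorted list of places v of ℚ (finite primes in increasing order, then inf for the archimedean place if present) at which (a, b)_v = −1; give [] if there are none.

[2, 3, 11, 23]

(a, b) ≡ (1311, 11) mod (ℚ^×)²; places V = {2, 3, 5, 11, 19, 23, ∞}.
(a,b)_11: α=6, u≡8; β=3, v≡4 (mod 11); (8|11)=-1, (4|11)=+1; sign (−1)^0·-1^3·+1^6 = -1.
(a,b)_2: α=2, β=2; u≡7, v≡3 (mod 8); ε(u)ε(v)=1·1, αω(v)=2·1, βω(u)=2·0; sum ≡ 1  ⇒  -1.
(a,b)_5: α=0, u≡4; β=2, v≡4 (mod 5); (4|5)=+1, (4|5)=+1; sign (−1)^0·+1^2·+1^0 = +1.
(a,b)_23: α=3, u≡14; β=2, v≡17 (mod 23); (14|23)=-1, (17|23)=-1; sign (−1)^0·-1^2·-1^3 = -1.
(a,b)_∞: sgn(1311)=+, sgn(11)=+, so +1.
(a,b)_19: α=3, u≡3; β=2, v≡17 (mod 19); (3|19)=-1, (17|19)=+1; sign (−1)^0·-1^2·+1^3 = +1.
(a,b)_3: α=-1, u≡2; β=2, v≡2 (mod 3); (2|3)=-1, (2|3)=-1; sign (−1)^0·-1^2·-1^-1 = -1.
Ram(1311, 11) = {2, 3, 11, 23}; no ℚ_2-point on the conic.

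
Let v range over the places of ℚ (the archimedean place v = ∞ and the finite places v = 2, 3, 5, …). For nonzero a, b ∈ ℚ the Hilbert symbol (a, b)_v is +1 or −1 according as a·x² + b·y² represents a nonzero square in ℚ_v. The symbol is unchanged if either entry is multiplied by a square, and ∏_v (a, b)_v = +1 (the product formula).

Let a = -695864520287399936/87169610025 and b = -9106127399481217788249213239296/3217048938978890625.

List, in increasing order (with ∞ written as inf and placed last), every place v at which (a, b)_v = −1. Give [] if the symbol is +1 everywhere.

Mod squares: a ≡ -11, b ≡ -46. Check v ∈ {∞, 2, 3, 5, 11, 17, 19, 23}.
v=11: a=11^1·(≡8), b=11^2·(≡4) mod 11; (8|11)=-1, (4|11)=+1; (−1)^{1·2·5}·(-1)^2·(+1)^1 = +1.
v=23: a=23^6·(≡16), b=23^11·(≡22) mod 23; (16|23)=+1, (22|23)=-1; (−1)^{6·11·11}·(+1)^11·(-1)^6 = +1.
v=2: v_2(a)=12, v_2(b)=21; units ≡ 5, 1 (mod 8); ε·ε+αω+βω = 0·0+12·0+21·1 ≡ 1  ⇒  (a,b)_2 = -1.
v=17: a=17^2·(≡6), b=17^2·(≡12) mod 17; (6|17)=-1, (12|17)=-1; (−1)^{2·2·8}·(-1)^2·(-1)^2 = +1.
v=∞: -11 < 0 and -46 < 0  ⇒  (a,b)_∞ = -1.
v=5: a=5^-2·(≡4), b=5^-6·(≡1) mod 5; (4|5)=+1, (1|5)=+1; (−1)^{-2·-6·2}·(+1)^-6·(+1)^-2 = +1.
v=3: a=3^-20·(≡1), b=3^-30·(≡2) mod 3; (1|3)=+1, (2|3)=-1; (−1)^{-20·-30·1}·(+1)^-30·(-1)^-20 = +1.
v=19: a=19^2·(≡14), b=19^4·(≡7) mod 19; (14|19)=-1, (7|19)=+1; (−1)^{2·4·9}·(-1)^4·(+1)^2 = +1.
(-11, -46 / ℚ) ramifies at {2, ∞}: a division algebra.

[2, inf]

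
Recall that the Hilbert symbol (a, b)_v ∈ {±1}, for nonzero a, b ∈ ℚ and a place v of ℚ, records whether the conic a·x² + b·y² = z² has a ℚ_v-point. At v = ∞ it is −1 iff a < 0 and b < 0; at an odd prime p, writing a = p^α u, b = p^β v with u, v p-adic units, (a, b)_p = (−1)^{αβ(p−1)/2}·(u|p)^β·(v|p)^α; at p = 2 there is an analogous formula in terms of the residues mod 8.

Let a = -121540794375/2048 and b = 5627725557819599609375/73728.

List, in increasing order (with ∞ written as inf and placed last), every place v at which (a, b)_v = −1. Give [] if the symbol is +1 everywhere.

Mod squares: a ≡ -78, b ≡ 286. Check v ∈ {∞, 2, 3, 5, 7, 11, 13, 29, 31}.
v=29: a=29^2·(≡23), b=29^4·(≡24) mod 29; (23|29)=+1, (24|29)=+1; (−1)^{2·4·14}·(+1)^4·(+1)^2 = +1.
v=3: a=3^1·(≡1), b=3^-2·(≡1) mod 3; (1|3)=+1, (1|3)=+1; (−1)^{1·-2·1}·(+1)^-2·(+1)^1 = +1.
v=5: a=5^4·(≡3), b=5^10·(≡4) mod 5; (3|5)=-1, (4|5)=+1; (−1)^{4·10·2}·(-1)^10·(+1)^4 = +1.
v=2: v_2(a)=-11, v_2(b)=-13; units ≡ 1, 7 (mod 8); ε·ε+αω+βω = 0·1+-11·0+-13·0 ≡ 0  ⇒  (a,b)_2 = +1.
v=13: a=13^1·(≡11), b=13^1·(≡4) mod 13; (11|13)=-1, (4|13)=+1; (−1)^{1·1·6}·(-1)^1·(+1)^1 = -1.
v=11: a=11^2·(≡7), b=11^3·(≡9) mod 11; (7|11)=-1, (9|11)=+1; (−1)^{2·3·5}·(-1)^3·(+1)^2 = -1.
v=31: a=31^0·(≡11), b=31^2·(≡7) mod 31; (11|31)=-1, (7|31)=+1; (−1)^{0·2·15}·(-1)^2·(+1)^0 = +1.
v=7: a=7^2·(≡3), b=7^2·(≡6) mod 7; (3|7)=-1, (6|7)=-1; (−1)^{2·2·3}·(-1)^2·(-1)^2 = +1.
v=∞: -78 < 0 and 286 > 0  ⇒  (a,b)_∞ = +1.
|Ram(-78, 286)| = 2, even; anisotropic at {11, 13}.

[11, 13]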